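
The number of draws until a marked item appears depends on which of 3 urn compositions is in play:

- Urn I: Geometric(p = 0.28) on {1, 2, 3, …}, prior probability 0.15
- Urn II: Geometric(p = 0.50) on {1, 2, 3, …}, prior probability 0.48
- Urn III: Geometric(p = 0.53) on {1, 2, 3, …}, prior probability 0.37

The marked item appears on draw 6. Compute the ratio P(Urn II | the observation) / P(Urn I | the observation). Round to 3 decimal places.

0.923

Only the two components matter; the odds are (π_i f_i(x)) / (π_j f_j(x)).
Geometric probabilities:
  f_I = 0.0541777
  f_II = 0.015625
  f_III = 0.0121553
Odds = (0.48/0.15) × (0.015625/0.0541777) = 3.2 × 0.288403 ≈ 0.923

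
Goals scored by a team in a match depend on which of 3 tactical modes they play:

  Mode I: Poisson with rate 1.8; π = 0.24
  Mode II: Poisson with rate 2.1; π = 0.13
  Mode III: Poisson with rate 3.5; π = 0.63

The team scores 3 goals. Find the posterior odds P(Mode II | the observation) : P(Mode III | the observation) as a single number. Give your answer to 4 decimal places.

0.1807

Since P(k|x) ∝ π_k f_k(x), the posterior odds are π_i f_i(x) / (π_j f_j(x)).
Component likelihoods at x = 3 goals:
  f_I = 0.160671
  f_II = 0.189011
  f_III = 0.215785
Posterior odds = (π_II·f_II) / (π_III·f_III) = (0.13·0.189011) / (0.63·0.215785) = 0.0245715 / 0.135945 ≈ 0.1807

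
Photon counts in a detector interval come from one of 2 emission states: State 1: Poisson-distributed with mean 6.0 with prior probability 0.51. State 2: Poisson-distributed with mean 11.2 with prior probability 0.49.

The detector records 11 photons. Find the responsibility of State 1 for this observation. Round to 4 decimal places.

P(component k | x) = P(Z=k)·f_k(x) / marginal(x), where marginal(x) = Σ_j P(Z=j)·f_j(x).
Poisson probabilities:
  L_1 = e^(−6.0)·6.0^11/11! = 0.022529
  L_2 = e^(−11.2)·11.2^11/11! = 0.119164
Multiply by the mixture weights:
  P(Z=1)·L_1 = 0.51 × 0.022529 = 0.0114898
  P(Z=2)·L_2 = 0.49 × 0.119164 = 0.0583903
Evidence: 0.0114898 + 0.0583903 = 0.06988
So the posterior for State 1 is 0.0114898 / 0.06988 ≈ 0.1644.

0.1644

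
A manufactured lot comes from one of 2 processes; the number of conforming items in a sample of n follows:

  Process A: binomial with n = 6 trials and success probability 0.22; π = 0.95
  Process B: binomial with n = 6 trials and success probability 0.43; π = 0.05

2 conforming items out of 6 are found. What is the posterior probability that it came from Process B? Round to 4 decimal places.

P(component k | x) = w_k·f_k(x) / marginal(x), where marginal(x) = Σ_j w_j·f_j(x).
Binomial probabilities:
  L_A = 0.268729
  L_B = 0.292771
Multiply by the mixture weights:
  w_A·L_A = 0.95 × 0.268729 = 0.255293
  w_B·L_B = 0.05 × 0.292771 = 0.0146385
Marginal: 0.255293 + 0.0146385 = 0.269931
Responsibility of Process B: 0.0146385 / 0.269931 ≈ 0.0542

0.0542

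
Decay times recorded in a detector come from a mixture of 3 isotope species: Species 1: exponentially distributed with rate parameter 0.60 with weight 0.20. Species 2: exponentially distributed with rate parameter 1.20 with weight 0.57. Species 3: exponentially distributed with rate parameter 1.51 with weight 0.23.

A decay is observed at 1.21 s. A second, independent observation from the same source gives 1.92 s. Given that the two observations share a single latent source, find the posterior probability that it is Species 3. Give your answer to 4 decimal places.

By Bayes' theorem, P(k | x) = π_k f_k(x) / Σ_j π_j f_j(x).
Since both observations come from the same component, the likelihood for component k is f_k(x₁)·f_k(x₂).
  f_1 = [0.290304] × [0.189602] = 0.0550424
  f_2 = [0.280922] × [0.11983] = 0.033663
  f_3 = [0.242928] × [0.0831516] = 0.0201998
Unnormalised posteriors:
  π_1·f_1 = 0.20 × 0.0550424 = 0.0110085
  π_2·f_2 = 0.57 × 0.033663 = 0.0191879
  π_3·f_3 = 0.23 × 0.0201998 = 0.00464596
Marginal: 0.0110085 + 0.0191879 + 0.00464596 = 0.0348423
P(Species 3 | data) = 0.00464596 / 0.0348423 ≈ 0.1333

0.1333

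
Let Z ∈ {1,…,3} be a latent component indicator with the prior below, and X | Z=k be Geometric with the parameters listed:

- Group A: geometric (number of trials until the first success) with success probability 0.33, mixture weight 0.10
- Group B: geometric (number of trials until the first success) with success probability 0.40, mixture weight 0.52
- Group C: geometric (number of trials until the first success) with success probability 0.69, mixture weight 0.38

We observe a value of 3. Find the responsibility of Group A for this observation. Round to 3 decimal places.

0.129

The responsibility of component k is w_k f_k(x) divided by Σ_j w_j f_j(x).
Geometric probabilities:
  f_A = 0.33·(1−0.33)^2 = 0.33·0.4489 = 0.148137
  f_B = 0.40·(1−0.40)^2 = 0.40·0.36 = 0.144
  f_C = 0.69·(1−0.69)^2 = 0.69·0.0961 = 0.066309
Prior × likelihood for each component:
  w_A·f_A = 0.10 × 0.148137 = 0.0148137
  w_B·f_B = 0.52 × 0.144 = 0.07488
  w_C·f_C = 0.38 × 0.066309 = 0.0251974
Denominator: 0.0148137 + 0.07488 + 0.0251974 = 0.114891
P(Group A | 3) = 0.0148137 / 0.114891 ≈ 0.129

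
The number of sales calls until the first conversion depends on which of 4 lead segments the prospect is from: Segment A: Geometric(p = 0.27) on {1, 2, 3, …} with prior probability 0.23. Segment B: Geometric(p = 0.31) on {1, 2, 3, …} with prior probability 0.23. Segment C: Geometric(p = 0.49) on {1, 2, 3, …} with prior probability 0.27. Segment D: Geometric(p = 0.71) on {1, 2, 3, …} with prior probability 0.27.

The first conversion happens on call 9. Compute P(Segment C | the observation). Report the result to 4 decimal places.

By Bayes' theorem, P(k | x) = P(Z=k) f_k(x) / Σ_j P(Z=j) f_j(x).
Evaluate each component's likelihood at the observed value:
  L_A = 0.0217744
  L_B = 0.0159277
  L_C = 0.00224263
  L_D = 3.55175e-05
Weight by the priors:
  P(Z=A)·L_A = 0.23 × 0.0217744 = 0.00500812
  P(Z=B)·L_B = 0.23 × 0.0159277 = 0.00366338
  P(Z=C)·L_C = 0.27 × 0.00224263 = 0.00060551
  P(Z=D)·L_D = 0.27 × 3.55175e-05 = 9.58972e-06
Marginal: 0.00500812 + 0.00366338 + 0.00060551 + 9.58972e-06 = 0.0092866
P(Segment C | data) ≈ 0.0652

0.0652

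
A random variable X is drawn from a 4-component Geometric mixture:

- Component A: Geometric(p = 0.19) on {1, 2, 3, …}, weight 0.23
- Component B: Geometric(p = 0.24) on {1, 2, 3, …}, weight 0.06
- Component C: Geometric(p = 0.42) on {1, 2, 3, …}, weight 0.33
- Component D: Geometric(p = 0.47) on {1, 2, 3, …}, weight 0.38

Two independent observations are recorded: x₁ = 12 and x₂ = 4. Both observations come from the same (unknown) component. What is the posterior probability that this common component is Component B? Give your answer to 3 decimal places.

0.135

By Bayes' theorem, P(k | x) = w_k f_k(x) / Σ_j w_j f_j(x).
Since both observations come from the same component, the likelihood for component k is f_k(x₁)·f_k(x₂).
  p_A = [0.0187106] × [0.100974] = 0.00188928
  p_B = [0.0117263] × [0.105354] = 0.00123541
  p_C = [0.00104944] × [0.081947] = 8.59984e-05
  p_D = [0.000435645] × [0.0699722] = 3.0483e-05
Multiply by the mixture weights:
  w_A·p_A = 0.23 × 0.00188928 = 0.000434536
  w_B·p_B = 0.06 × 0.00123541 = 7.41249e-05
  w_C·p_C = 0.33 × 8.59984e-05 = 2.83795e-05
  w_D·p_D = 0.38 × 3.0483e-05 = 1.15835e-05
Evidence: 0.000434536 + 7.41249e-05 + 2.83795e-05 + 1.15835e-05 = 0.000548623
Responsibility of Component B: 7.41249e-05 / 0.000548623 ≈ 0.135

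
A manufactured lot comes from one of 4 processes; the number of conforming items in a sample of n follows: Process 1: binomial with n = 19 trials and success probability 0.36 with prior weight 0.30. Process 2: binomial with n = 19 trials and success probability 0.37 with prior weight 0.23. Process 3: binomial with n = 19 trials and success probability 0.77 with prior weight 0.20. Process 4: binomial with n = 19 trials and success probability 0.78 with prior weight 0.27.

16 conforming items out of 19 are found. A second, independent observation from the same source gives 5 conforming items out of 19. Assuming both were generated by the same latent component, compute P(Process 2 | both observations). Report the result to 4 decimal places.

0.4467

The responsibility of component k is π_k f_k(x) divided by Σ_j π_j f_j(x).
Since both observations come from the same component, the likelihood for component k is f_k(x₁)·f_k(x₂).
  p_1 = [C(19,16)·0.36^16·0.64^3 = 969·7.95866e-08·0.262144 = 2.02164e-05] × [0.135999] = 2.74942e-06
  p_2 = [C(19,16)·0.37^16·0.63^3 = 969·1.23375e-07·0.250047 = 2.98932e-05] × [0.125107] = 3.73985e-06
  p_3 = [C(19,16)·0.77^16·0.23^3 = 969·0.0152704·0.012167 = 0.180036] × [3.64879e-06] = 6.56912e-07
  p_4 = [C(19,16)·0.78^16·0.22^3 = 969·0.0187721·0.010648 = 0.193689] × [2.08879e-06] = 4.04577e-07
Prior × likelihood for each component:
  π_1·p_1 = 0.30 × 2.74942e-06 = 8.24826e-07
  π_2·p_2 = 0.23 × 3.73985e-06 = 8.60166e-07
  π_3·p_3 = 0.20 × 6.56912e-07 = 1.31382e-07
  π_4·p_4 = 0.27 × 4.04577e-07 = 1.09236e-07
Sum: 8.24826e-07 + 8.60166e-07 + 1.31382e-07 + 1.09236e-07 = 1.92561e-06
So the posterior for Process 2 is 8.60166e-07 / 1.92561e-06 ≈ 0.4467.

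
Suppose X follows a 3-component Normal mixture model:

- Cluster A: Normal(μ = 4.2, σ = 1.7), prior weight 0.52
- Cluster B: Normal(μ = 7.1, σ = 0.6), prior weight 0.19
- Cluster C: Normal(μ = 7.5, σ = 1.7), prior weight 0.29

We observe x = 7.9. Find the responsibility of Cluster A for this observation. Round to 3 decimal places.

0.088

The responsibility of component k is π_k f_k(x) divided by Σ_j π_j f_j(x).
Evaluate each component's likelihood at the observed value:
  f_A = 0.02197
  f_B = 0.27335
  f_C = 0.228265
Prior × likelihood for each component:
  π_A·f_A = 0.52 × 0.02197 = 0.0114244
  π_B·f_B = 0.19 × 0.27335 = 0.0519365
  π_C·f_C = 0.29 × 0.228265 = 0.0661968
Evidence: 0.0114244 + 0.0519365 + 0.0661968 = 0.129558
Responsibility of Cluster A: 0.0114244 / 0.129558 ≈ 0.088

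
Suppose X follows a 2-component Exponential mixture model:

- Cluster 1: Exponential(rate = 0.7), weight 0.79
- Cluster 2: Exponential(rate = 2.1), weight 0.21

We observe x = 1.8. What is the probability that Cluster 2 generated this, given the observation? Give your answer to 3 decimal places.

0.060

Posterior ∝ prior × likelihood, so P(k | x) ∝ w_k f_k(x); normalise over all components.
Exponential densities:
  L_1 = 0.7·e^(−0.7·1.8) = 0.7·e^(−1.2600) = 0.198558
  L_2 = 2.1·e^(−2.1·1.8) = 2.1·e^(−3.7800) = 0.0479277
Unnormalised posteriors:
  w_1·L_1 = 0.79 × 0.198558 = 0.156861
  w_2·L_2 = 0.21 × 0.0479277 = 0.0100648
Sum: 0.156861 + 0.0100648 = 0.166925
So the posterior for Cluster 2 is 0.0100648 / 0.166925 ≈ 0.060.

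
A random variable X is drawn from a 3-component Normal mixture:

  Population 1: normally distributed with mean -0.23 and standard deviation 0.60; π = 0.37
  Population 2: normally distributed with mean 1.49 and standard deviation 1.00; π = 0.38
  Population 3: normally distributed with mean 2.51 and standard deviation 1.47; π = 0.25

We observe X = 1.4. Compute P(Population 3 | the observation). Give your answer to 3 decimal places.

Posterior ∝ prior × likelihood, so P(k | x) ∝ π_k f_k(x); normalise over all components.
Normal densities:
  L_1 = (1/(0.60·√(2π)))·exp(−(1.4−-0.23)²/(2·0.60²)) = 0.664904·exp(-3.69014) = 0.0166017
  L_2 = (1/(1.00·√(2π)))·exp(−(1.4−1.49)²/(2·1.00²)) = 0.398942·exp(-0.00405) = 0.39733
  L_3 = (1/(1.47·√(2π)))·exp(−(1.4−2.51)²/(2·1.47²)) = 0.271389·exp(-0.28509) = 0.20407
Multiply by the mixture weights:
  π_1·L_1 = 0.37 × 0.0166017 = 0.00614262
  π_2·L_2 = 0.38 × 0.39733 = 0.150985
  π_3·L_3 = 0.25 × 0.20407 = 0.0510176
Denominator: 0.00614262 + 0.150985 + 0.0510176 = 0.208146
Responsibility of Population 3: 0.0510176 / 0.208146 ≈ 0.245

0.245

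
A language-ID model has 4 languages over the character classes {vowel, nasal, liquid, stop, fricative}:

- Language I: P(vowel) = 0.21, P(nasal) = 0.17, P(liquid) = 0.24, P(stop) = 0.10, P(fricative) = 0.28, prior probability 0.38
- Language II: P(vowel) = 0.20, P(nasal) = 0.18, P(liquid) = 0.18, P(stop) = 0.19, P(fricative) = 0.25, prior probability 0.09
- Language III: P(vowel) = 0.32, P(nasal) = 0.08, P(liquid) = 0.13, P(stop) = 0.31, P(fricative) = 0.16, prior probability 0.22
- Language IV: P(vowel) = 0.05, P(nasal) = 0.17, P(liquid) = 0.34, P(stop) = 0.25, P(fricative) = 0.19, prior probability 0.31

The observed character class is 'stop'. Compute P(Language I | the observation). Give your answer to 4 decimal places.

0.1892

The responsibility of component k is P(Z=k) f_k(x) divided by Σ_j P(Z=j) f_j(x).
Evaluate each component's likelihood at the observed value:
  f_I = 0.1
  f_II = 0.19
  f_III = 0.31
  f_IV = 0.25
Prior × likelihood for each component:
  P(Z=I)·f_I = 0.38 × 0.1 = 0.038
  P(Z=II)·f_II = 0.09 × 0.19 = 0.0171
  P(Z=III)·f_III = 0.22 × 0.31 = 0.0682
  P(Z=IV)·f_IV = 0.31 × 0.25 = 0.0775
Evidence: 0.038 + 0.0171 + 0.0682 + 0.0775 = 0.2008
Responsibility of Language I: 0.038 / 0.2008 ≈ 0.1892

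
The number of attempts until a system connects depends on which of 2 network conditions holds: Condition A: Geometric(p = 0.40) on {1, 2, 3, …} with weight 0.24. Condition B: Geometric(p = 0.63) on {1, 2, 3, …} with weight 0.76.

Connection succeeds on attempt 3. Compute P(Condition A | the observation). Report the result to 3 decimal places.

0.345

P(component k | x) = P(Z=k)·f_k(x) / marginal(x), where marginal(x) = Σ_j P(Z=j)·f_j(x).
Evaluate each component's likelihood at the observed value:
  L_A = 0.40·(1−0.40)^2 = 0.40·0.36 = 0.144
  L_B = 0.63·(1−0.63)^2 = 0.63·0.1369 = 0.086247
Multiply by the mixture weights:
  P(Z=A)·L_A = 0.24 × 0.144 = 0.03456
  P(Z=B)·L_B = 0.76 × 0.086247 = 0.0655477
Sum: 0.03456 + 0.0655477 = 0.100108
Responsibility of Condition A: 0.03456 / 0.100108 ≈ 0.345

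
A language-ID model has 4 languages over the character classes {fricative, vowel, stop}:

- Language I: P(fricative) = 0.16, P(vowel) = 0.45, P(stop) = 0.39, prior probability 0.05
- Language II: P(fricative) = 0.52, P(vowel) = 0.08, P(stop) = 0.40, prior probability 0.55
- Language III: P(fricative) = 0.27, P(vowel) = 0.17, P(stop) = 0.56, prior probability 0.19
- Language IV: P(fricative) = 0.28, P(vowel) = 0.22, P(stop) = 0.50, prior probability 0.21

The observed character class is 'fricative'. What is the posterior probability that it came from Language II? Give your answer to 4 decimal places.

Apply Bayes' rule: the posterior for each component is proportional to its prior times its likelihood at x.
Evaluate each component's likelihood at the observed value:
  L_I = P(fricative | comp) = 0.16
  L_II = P(fricative | comp) = 0.52
  L_III = P(fricative | comp) = 0.27
  L_IV = P(fricative | comp) = 0.28
Unnormalised posteriors:
  π_I·L_I = 0.05 × 0.16 = 0.008
  π_II·L_II = 0.55 × 0.52 = 0.286
  π_III·L_III = 0.19 × 0.27 = 0.0513
  π_IV·L_IV = 0.21 × 0.28 = 0.0588
Marginal: 0.008 + 0.286 + 0.0513 + 0.0588 = 0.4041
Responsibility of Language II: 0.286 / 0.4041 ≈ 0.7077

0.7077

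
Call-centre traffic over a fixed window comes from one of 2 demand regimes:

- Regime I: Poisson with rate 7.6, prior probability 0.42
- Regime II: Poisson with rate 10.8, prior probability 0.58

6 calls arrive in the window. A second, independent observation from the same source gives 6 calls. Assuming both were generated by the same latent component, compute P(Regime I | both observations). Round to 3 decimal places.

0.865

P(component k | x) = π_k·f_k(x) / marginal(x), where marginal(x) = Σ_j π_j·f_j(x).
Since both observations come from the same component, the likelihood for component k is f_k(x₁)·f_k(x₂).
  p_I = [e^(−7.6)·7.6^6/6! = 0.13394] × [0.13394] = 0.01794
  p_II = [e^(−10.8)·10.8^6/6! = 0.0449603] × [0.0449603] = 0.00202143
Prior × likelihood for each component:
  π_I·p_I = 0.42 × 0.01794 = 0.00753479
  π_II·p_II = 0.58 × 0.00202143 = 0.00117243
Marginal: 0.00753479 + 0.00117243 = 0.00870722
Responsibility of Regime I: 0.00753479 / 0.00870722 ≈ 0.865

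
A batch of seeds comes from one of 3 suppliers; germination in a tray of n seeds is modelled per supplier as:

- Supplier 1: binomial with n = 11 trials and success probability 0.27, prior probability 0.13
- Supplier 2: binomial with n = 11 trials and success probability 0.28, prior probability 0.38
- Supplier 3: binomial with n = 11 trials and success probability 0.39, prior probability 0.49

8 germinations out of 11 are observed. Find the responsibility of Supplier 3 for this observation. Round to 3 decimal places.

0.898

The responsibility of component k is π_k f_k(x) divided by Σ_j π_j f_j(x).
Binomial probabilities:
  f_1 = 0.00181285
  f_2 = 0.00232673
  f_3 = 0.0200443
Weight by the priors:
  π_1·f_1 = 0.13 × 0.00181285 = 0.000235671
  π_2·f_2 = 0.38 × 0.00232673 = 0.000884157
  π_3·f_3 = 0.49 × 0.0200443 = 0.00982169
Normaliser: 0.000235671 + 0.000884157 + 0.00982169 = 0.0109415
P(Supplier 3 | the observation) ≈ 0.898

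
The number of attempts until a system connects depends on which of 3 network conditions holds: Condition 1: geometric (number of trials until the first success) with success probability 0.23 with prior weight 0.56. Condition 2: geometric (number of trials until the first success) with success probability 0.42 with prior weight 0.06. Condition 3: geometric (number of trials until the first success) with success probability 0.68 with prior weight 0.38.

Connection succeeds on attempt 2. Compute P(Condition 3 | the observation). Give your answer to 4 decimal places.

0.4208

Apply Bayes' rule: the posterior for each component is proportional to its prior times its likelihood at x.
Evaluate each component's likelihood at the observed value:
  L_1 = 0.23·(1−0.23)^1 = 0.23·0.77 = 0.1771
  L_2 = 0.42·(1−0.42)^1 = 0.42·0.58 = 0.2436
  L_3 = 0.68·(1−0.68)^1 = 0.68·0.32 = 0.2176
Weight by the priors:
  π_1·L_1 = 0.56 × 0.1771 = 0.099176
  π_2·L_2 = 0.06 × 0.2436 = 0.014616
  π_3·L_3 = 0.38 × 0.2176 = 0.082688
Denominator: 0.099176 + 0.014616 + 0.082688 = 0.19648
P(Condition 3 | 2) = 0.082688 / 0.19648 ≈ 0.4208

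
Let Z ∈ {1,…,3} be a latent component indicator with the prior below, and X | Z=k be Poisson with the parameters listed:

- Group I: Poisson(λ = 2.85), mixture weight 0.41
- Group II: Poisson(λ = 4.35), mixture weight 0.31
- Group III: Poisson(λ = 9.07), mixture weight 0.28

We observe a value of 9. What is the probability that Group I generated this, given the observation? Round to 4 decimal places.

Posterior ∝ prior × likelihood, so P(k | x) ∝ w_k f_k(x); normalise over all components.
Poisson probabilities:
  f_I = 0.00197743
  f_II = 0.0198362
  f_III = 0.13172
Weight by the priors:
  w_I·f_I = 0.41 × 0.00197743 = 0.000810747
  w_II·f_II = 0.31 × 0.0198362 = 0.00614923
  w_III·f_III = 0.28 × 0.13172 = 0.0368816
Sum: 0.000810747 + 0.00614923 + 0.0368816 = 0.0438416
So the posterior for Group I is 0.000810747 / 0.0438416 ≈ 0.0185.

0.0185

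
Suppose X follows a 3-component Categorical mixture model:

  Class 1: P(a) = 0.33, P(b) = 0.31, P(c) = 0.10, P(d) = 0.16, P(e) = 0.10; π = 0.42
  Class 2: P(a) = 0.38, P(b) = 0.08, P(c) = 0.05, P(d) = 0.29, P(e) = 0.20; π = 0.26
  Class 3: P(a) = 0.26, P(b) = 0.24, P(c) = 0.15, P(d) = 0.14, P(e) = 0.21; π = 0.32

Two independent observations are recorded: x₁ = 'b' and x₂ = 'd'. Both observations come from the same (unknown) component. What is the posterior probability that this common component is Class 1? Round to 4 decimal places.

0.5538

Posterior ∝ prior × likelihood, so P(k | x) ∝ P(Z=k) f_k(x); normalise over all components.
Since both observations come from the same component, the likelihood for component k is f_k(x₁)·f_k(x₂).
  L_1 = [0.31] × [0.16] = 0.0496
  L_2 = [0.08] × [0.29] = 0.0232
  L_3 = [0.24] × [0.14] = 0.0336
Prior × likelihood for each component:
  P(Z=1)·L_1 = 0.42 × 0.0496 = 0.020832
  P(Z=2)·L_2 = 0.26 × 0.0232 = 0.006032
  P(Z=3)·L_3 = 0.32 × 0.0336 = 0.010752
Denominator: 0.020832 + 0.006032 + 0.010752 = 0.037616
P(Class 1 | x₁,x₂) ≈ 0.5538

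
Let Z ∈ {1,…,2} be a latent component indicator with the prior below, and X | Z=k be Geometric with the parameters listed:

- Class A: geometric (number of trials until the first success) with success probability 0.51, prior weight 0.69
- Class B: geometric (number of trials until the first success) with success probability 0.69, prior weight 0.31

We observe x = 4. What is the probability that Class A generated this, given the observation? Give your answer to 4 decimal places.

P(component k | x) = w_k·f_k(x) / marginal(x), where marginal(x) = Σ_j w_j·f_j(x).
Geometric probabilities:
  f_A = 0.060001
  f_B = 0.0205558
Prior × likelihood for each component:
  w_A·f_A = 0.69 × 0.060001 = 0.0414007
  w_B·f_B = 0.31 × 0.0205558 = 0.00637229
Normaliser: 0.0414007 + 0.00637229 = 0.047773
P(Class A | x) ≈ 0.8666

0.8666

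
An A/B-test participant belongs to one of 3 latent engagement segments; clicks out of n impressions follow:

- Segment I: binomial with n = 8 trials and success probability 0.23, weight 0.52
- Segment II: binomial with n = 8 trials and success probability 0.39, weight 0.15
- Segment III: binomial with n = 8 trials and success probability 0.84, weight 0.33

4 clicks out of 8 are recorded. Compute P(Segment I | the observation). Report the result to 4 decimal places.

0.4652

Apply Bayes' rule: the posterior for each component is proportional to its prior times its likelihood at x.
Binomial probabilities:
  L_I = 0.0688608
  L_II = 0.224221
  L_III = 0.0228399
Multiply by the mixture weights:
  π_I·L_I = 0.52 × 0.0688608 = 0.0358076
  π_II·L_II = 0.15 × 0.224221 = 0.0336331
  π_III·L_III = 0.33 × 0.0228399 = 0.00753718
Normaliser: 0.0358076 + 0.0336331 + 0.00753718 = 0.0769779
So the posterior for Segment I is 0.0358076 / 0.0769779 ≈ 0.4652.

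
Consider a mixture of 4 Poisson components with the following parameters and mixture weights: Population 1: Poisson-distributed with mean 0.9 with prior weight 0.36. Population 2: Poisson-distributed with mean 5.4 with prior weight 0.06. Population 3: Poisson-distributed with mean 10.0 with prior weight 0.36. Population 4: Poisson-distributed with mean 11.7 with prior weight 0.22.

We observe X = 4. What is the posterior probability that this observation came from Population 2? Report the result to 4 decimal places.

P(component k | x) = w_k·f_k(x) / marginal(x), where marginal(x) = Σ_j w_j·f_j(x).
Evaluate each component's likelihood at the observed value:
  L_1 = 0.0111146
  L_2 = 0.16002
  L_3 = 0.0189166
  L_4 = 0.0064757
Multiply by the mixture weights:
  w_1·L_1 = 0.36 × 0.0111146 = 0.00400126
  w_2·L_2 = 0.06 × 0.16002 = 0.00960119
  w_3·L_3 = 0.36 × 0.0189166 = 0.00680999
  w_4·L_4 = 0.22 × 0.0064757 = 0.00142465
Sum: 0.00400126 + 0.00960119 + 0.00680999 + 0.00142465 = 0.0218371
P(Population 2 | data) = 0.00960119 / 0.0218371 ≈ 0.4397

0.4397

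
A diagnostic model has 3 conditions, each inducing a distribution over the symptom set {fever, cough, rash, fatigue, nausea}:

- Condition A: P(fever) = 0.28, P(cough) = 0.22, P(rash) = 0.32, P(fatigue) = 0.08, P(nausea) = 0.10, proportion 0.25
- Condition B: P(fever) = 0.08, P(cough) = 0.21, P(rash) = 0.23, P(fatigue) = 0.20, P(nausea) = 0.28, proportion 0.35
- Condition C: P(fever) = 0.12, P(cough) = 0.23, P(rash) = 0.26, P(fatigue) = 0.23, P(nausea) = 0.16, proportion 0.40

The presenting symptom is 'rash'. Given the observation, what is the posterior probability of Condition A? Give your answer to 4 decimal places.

0.3025

The responsibility of component k is π_k f_k(x) divided by Σ_j π_j f_j(x).
Component likelihoods at x = 'rash':
  f_A = 0.32
  f_B = 0.23
  f_C = 0.26
Multiply by the mixture weights:
  π_A·f_A = 0.25 × 0.32 = 0.08
  π_B·f_B = 0.35 × 0.23 = 0.0805
  π_C·f_C = 0.40 × 0.26 = 0.104
Sum: 0.08 + 0.0805 + 0.104 = 0.2645
So the posterior for Condition A is 0.08 / 0.2645 ≈ 0.3025.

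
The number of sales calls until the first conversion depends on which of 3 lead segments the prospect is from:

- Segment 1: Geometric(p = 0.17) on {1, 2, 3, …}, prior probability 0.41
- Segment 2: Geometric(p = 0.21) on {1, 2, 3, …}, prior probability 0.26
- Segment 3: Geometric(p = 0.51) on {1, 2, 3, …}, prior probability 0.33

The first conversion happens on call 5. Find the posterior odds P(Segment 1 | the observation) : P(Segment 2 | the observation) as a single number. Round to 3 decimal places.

1.555

Only the two components matter; the odds are (w_i f_i(x)) / (w_j f_j(x)).
Evaluate each component's likelihood at the observed value:
  f_1 = 0.17·(1−0.17)^4 = 0.17·0.474583 = 0.0806791
  f_2 = 0.21·(1−0.21)^4 = 0.21·0.389501 = 0.0817952
  f_3 = 0.51·(1−0.51)^4 = 0.51·0.057648 = 0.0294005
Posterior odds = (w_1·f_1) / (w_2·f_2) = (0.41·0.0806791) / (0.26·0.0817952) = 0.0330784 / 0.0212667 ≈ 1.555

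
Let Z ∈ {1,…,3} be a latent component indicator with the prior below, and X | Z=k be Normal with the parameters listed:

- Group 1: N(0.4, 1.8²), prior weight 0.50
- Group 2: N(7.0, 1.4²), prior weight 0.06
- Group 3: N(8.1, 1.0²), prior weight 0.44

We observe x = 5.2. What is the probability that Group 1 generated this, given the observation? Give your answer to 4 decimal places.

0.2386

Posterior ∝ prior × likelihood, so P(k | x) ∝ P(Z=k) f_k(x); normalise over all components.
Evaluate each component's likelihood at the observed value:
  L_1 = (1/(1.8·√(2π)))·exp(−(5.2−0.4)²/(2·1.8²)) = 0.221635·exp(-3.55556) = 0.0063311
  L_2 = (1/(1.4·√(2π)))·exp(−(5.2−7.0)²/(2·1.4²)) = 0.284959·exp(-0.82653) = 0.124688
  L_3 = (1/(1.0·√(2π)))·exp(−(5.2−8.1)²/(2·1.0²)) = 0.398942·exp(-4.20500) = 0.00595253
Unnormalised posteriors:
  P(Z=1)·L_1 = 0.50 × 0.0063311 = 0.00316555
  P(Z=2)·L_2 = 0.06 × 0.124688 = 0.00748127
  P(Z=3)·L_3 = 0.44 × 0.00595253 = 0.00261911
Sum: 0.00316555 + 0.00748127 + 0.00261911 = 0.0132659
So the posterior for Group 1 is 0.00316555 / 0.0132659 ≈ 0.2386.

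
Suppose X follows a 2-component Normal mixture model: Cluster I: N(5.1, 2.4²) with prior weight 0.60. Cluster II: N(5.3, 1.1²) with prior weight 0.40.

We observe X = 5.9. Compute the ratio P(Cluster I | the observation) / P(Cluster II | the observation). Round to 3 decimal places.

Posterior odds = (P(Z=i) f_i(x)) / (P(Z=j) f_j(x)); the normalising sum cancels.
Evaluate each component's likelihood at the observed value:
  f_I = (1/(2.4·√(2π)))·exp(−(5.9−5.1)²/(2·2.4²)) = 0.166226·exp(-0.05556) = 0.157243
  f_II = (1/(1.1·√(2π)))·exp(−(5.9−5.3)²/(2·1.1²)) = 0.362675·exp(-0.14876) = 0.312544
0.0943458 / 0.125018 ≈ 0.755

0.755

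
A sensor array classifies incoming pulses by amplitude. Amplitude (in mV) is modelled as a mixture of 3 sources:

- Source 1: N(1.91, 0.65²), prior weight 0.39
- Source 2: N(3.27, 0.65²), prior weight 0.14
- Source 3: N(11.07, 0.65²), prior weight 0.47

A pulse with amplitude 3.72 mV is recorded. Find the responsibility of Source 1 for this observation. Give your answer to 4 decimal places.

The responsibility of component k is π_k f_k(x) divided by Σ_j π_j f_j(x).
Component likelihoods at x = 3.72 mV:
  p_1 = (1/(0.65·√(2π)))·exp(−(3.72−1.91)²/(2·0.65²)) = 0.613757·exp(-3.87704) = 0.0127122
  p_2 = (1/(0.65·√(2π)))·exp(−(3.72−3.27)²/(2·0.65²)) = 0.613757·exp(-0.23964) = 0.48297
  p_3 = (1/(0.65·√(2π)))·exp(−(3.72−11.07)²/(2·0.65²)) = 0.613757·exp(-63.93195) = 1.05366e-28
Weight by the priors:
  π_1·p_1 = 0.39 × 0.0127122 = 0.00495774
  π_2·p_2 = 0.14 × 0.48297 = 0.0676158
  π_3·p_3 = 0.47 × 1.05366e-28 = 4.95222e-29
Denominator: 0.00495774 + 0.0676158 + 4.95222e-29 = 0.0725735
Responsibility of Source 1: 0.00495774 / 0.0725735 ≈ 0.0683

0.0683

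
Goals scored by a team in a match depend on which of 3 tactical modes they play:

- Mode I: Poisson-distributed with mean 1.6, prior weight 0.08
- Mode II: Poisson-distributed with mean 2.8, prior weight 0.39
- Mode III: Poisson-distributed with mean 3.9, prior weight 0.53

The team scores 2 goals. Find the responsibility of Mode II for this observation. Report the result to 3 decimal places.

By Bayes' theorem, P(k | x) = P(Z=k) f_k(x) / Σ_j P(Z=j) f_j(x).
Evaluate each component's likelihood at the observed value:
  L_I = 0.258428
  L_II = 0.238375
  L_III = 0.15394
Weight by the priors:
  P(Z=I)·L_I = 0.08 × 0.258428 = 0.0206742
  P(Z=II)·L_II = 0.39 × 0.238375 = 0.0929664
  P(Z=III)·L_III = 0.53 × 0.15394 = 0.0815881
Marginal: 0.0206742 + 0.0929664 + 0.0815881 = 0.195229
So the posterior for Mode II is 0.0929664 / 0.195229 ≈ 0.476.

0.476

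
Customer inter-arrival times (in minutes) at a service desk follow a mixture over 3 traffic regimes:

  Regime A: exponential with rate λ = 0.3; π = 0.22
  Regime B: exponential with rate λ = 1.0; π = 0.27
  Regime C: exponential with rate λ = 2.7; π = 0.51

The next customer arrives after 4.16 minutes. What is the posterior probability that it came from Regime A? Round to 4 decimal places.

0.8174

Posterior ∝ prior × likelihood, so P(k | x) ∝ w_k f_k(x); normalise over all components.
Exponential densities:
  f_A = 0.3·e^(−0.3·4.16) = 0.3·e^(−1.2480) = 0.0861235
  f_B = 1.0·e^(−1.0·4.16) = 1.0·e^(−4.1600) = 0.0156076
  f_C = 2.7·e^(−2.7·4.16) = 2.7·e^(−11.2320) = 3.57576e-05
Multiply by the mixture weights:
  w_A·f_A = 0.22 × 0.0861235 = 0.0189472
  w_B·f_B = 0.27 × 0.0156076 = 0.00421404
  w_C·f_C = 0.51 × 3.57576e-05 = 1.82364e-05
Denominator: 0.0189472 + 0.00421404 + 1.82364e-05 = 0.0231795
Responsibility of Regime A: 0.0189472 / 0.0231795 ≈ 0.8174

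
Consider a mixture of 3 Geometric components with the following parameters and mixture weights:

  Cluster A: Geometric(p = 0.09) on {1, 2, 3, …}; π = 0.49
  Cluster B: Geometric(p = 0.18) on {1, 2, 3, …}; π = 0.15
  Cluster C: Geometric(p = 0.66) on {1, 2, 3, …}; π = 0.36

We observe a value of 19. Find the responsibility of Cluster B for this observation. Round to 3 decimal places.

0.086

The responsibility of component k is π_k f_k(x) divided by Σ_j π_j f_j(x).
Geometric probabilities:
  f_A = 0.0164812
  f_B = 0.00505734
  f_C = 2.43313e-09
Multiply by the mixture weights:
  π_A·f_A = 0.49 × 0.0164812 = 0.00807576
  π_B·f_B = 0.15 × 0.00505734 = 0.0007586
  π_C·f_C = 0.36 × 2.43313e-09 = 8.75925e-10
Marginal: 0.00807576 + 0.0007586 + 8.75925e-10 = 0.00883437
P(Cluster B | 19) = 0.0007586 / 0.00883437 ≈ 0.086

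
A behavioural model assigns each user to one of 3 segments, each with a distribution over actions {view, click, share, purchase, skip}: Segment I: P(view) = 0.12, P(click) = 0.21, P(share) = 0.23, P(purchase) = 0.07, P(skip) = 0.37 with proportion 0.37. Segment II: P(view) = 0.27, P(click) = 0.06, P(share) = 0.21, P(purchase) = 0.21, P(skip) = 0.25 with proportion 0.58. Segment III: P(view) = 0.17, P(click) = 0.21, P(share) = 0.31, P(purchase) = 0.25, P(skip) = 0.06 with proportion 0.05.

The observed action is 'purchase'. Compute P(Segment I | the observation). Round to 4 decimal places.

0.1617

By Bayes' theorem, P(k | x) = w_k f_k(x) / Σ_j w_j f_j(x).
Component likelihoods at x = 'purchase':
  p_I = P(purchase | comp) = 0.07
  p_II = P(purchase | comp) = 0.21
  p_III = P(purchase | comp) = 0.25
Weight by the priors:
  w_I·p_I = 0.37 × 0.07 = 0.0259
  w_II·p_II = 0.58 × 0.21 = 0.1218
  w_III·p_III = 0.05 × 0.25 = 0.0125
Denominator: 0.0259 + 0.1218 + 0.0125 = 0.1602
P(Segment I | data) ≈ 0.1617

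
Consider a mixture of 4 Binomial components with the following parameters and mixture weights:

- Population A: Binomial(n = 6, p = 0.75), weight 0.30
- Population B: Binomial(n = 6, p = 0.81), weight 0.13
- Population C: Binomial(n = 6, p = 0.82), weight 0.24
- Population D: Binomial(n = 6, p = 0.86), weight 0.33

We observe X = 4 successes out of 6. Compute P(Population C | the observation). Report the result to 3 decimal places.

0.234

P(component k | x) = π_k·f_k(x) / marginal(x), where marginal(x) = Σ_j π_j·f_j(x).
Component likelihoods at x = 4 successes out of 6:
  L_A = C(6,4)·0.75^4·0.25^2 = 15·0.316406·0.0625 = 0.296631
  L_B = C(6,4)·0.81^4·0.19^2 = 15·0.430467·0.0361 = 0.233098
  L_C = C(6,4)·0.82^4·0.18^2 = 15·0.452122·0.0324 = 0.219731
  L_D = C(6,4)·0.86^4·0.14^2 = 15·0.547008·0.0196 = 0.16082
Weight by the priors:
  π_A·L_A = 0.30 × 0.296631 = 0.0889893
  π_B·L_B = 0.13 × 0.233098 = 0.0303027
  π_C·L_C = 0.24 × 0.219731 = 0.0527355
  π_D·L_D = 0.33 × 0.16082 = 0.0530707
Normaliser: 0.0889893 + 0.0303027 + 0.0527355 + 0.0530707 = 0.225098
Responsibility of Population C: 0.0527355 / 0.225098 ≈ 0.234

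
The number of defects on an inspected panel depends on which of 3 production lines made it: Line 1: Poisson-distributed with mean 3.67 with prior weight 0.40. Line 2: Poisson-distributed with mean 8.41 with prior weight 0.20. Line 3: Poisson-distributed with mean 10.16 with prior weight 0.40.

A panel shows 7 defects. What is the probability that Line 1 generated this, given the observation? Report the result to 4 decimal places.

0.2303

By Bayes' theorem, P(k | x) = π_k f_k(x) / Σ_j π_j f_j(x).
Evaluate each component's likelihood at the observed value:
  L_1 = e^(−3.67)·3.67^7/7! = 0.0453285
  L_2 = e^(−8.41)·8.41^7/7! = 0.131439
  L_3 = e^(−10.16)·10.16^7/7! = 0.0857815
Prior × likelihood for each component:
  π_1·L_1 = 0.40 × 0.0453285 = 0.0181314
  π_2·L_2 = 0.20 × 0.131439 = 0.0262878
  π_3·L_3 = 0.40 × 0.0857815 = 0.0343126
Denominator: 0.0181314 + 0.0262878 + 0.0343126 = 0.0787318
So the posterior for Line 1 is 0.0181314 / 0.0787318 ≈ 0.2303.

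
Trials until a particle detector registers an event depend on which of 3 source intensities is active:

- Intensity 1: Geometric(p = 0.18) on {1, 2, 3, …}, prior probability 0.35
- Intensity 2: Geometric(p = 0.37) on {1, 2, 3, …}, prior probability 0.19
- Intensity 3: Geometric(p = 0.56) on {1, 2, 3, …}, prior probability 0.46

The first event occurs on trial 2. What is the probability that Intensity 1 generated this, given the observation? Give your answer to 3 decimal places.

Apply Bayes' rule: the posterior for each component is proportional to its prior times its likelihood at x.
Component likelihoods at x = 2:
  f_1 = 0.1476
  f_2 = 0.2331
  f_3 = 0.2464
Prior × likelihood for each component:
  π_1·f_1 = 0.35 × 0.1476 = 0.05166
  π_2·f_2 = 0.19 × 0.2331 = 0.044289
  π_3·f_3 = 0.46 × 0.2464 = 0.113344
Sum: 0.05166 + 0.044289 + 0.113344 = 0.209293
So the posterior for Intensity 1 is 0.05166 / 0.209293 ≈ 0.247.

0.247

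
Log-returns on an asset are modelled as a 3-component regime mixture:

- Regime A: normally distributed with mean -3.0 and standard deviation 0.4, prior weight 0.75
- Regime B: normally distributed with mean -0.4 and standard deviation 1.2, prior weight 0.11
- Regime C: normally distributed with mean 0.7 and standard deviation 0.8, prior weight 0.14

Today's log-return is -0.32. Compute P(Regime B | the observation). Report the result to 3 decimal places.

0.541

Posterior ∝ prior × likelihood, so P(k | x) ∝ w_k f_k(x); normalise over all components.
Evaluate each component's likelihood at the observed value:
  f_A = 1.78283e-10
  f_B = 0.331714
  f_C = 0.221218
Multiply by the mixture weights:
  w_A·f_A = 0.75 × 1.78283e-10 = 1.33712e-10
  w_B·f_B = 0.11 × 0.331714 = 0.0364885
  w_C·f_C = 0.14 × 0.221218 = 0.0309705
Marginal: 1.33712e-10 + 0.0364885 + 0.0309705 = 0.067459
P(Regime B | data) = 0.0364885 / 0.067459 ≈ 0.541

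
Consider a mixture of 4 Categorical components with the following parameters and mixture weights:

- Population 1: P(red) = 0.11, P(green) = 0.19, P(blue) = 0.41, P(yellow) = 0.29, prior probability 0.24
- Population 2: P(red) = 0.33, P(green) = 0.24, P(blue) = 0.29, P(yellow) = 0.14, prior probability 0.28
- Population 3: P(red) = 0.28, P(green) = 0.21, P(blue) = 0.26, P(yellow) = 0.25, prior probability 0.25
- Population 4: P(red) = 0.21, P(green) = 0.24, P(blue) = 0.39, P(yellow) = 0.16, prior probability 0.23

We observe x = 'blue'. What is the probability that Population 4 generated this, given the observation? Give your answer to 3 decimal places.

By Bayes' theorem, P(k | x) = P(Z=k) f_k(x) / Σ_j P(Z=j) f_j(x).
Component likelihoods at x = 'blue':
  f_1 = 0.41
  f_2 = 0.29
  f_3 = 0.26
  f_4 = 0.39
Weight by the priors:
  P(Z=1)·f_1 = 0.24 × 0.41 = 0.0984
  P(Z=2)·f_2 = 0.28 × 0.29 = 0.0812
  P(Z=3)·f_3 = 0.25 × 0.26 = 0.065
  P(Z=4)·f_4 = 0.23 × 0.39 = 0.0897
Sum: 0.0984 + 0.0812 + 0.065 + 0.0897 = 0.3343
So the posterior for Population 4 is 0.0897 / 0.3343 ≈ 0.268.

0.268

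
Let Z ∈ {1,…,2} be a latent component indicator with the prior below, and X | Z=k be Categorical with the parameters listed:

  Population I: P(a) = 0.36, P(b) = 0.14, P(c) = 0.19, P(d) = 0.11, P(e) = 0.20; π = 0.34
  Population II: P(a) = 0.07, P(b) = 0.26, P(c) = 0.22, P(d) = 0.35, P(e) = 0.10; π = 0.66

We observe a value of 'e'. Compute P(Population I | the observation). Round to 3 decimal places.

0.507

Posterior ∝ prior × likelihood, so P(k | x) ∝ P(Z=k) f_k(x); normalise over all components.
Evaluate each component's likelihood at the observed value:
  p_I = 0.2
  p_II = 0.1
Weight by the priors:
  P(Z=I)·p_I = 0.34 × 0.2 = 0.068
  P(Z=II)·p_II = 0.66 × 0.1 = 0.066
Denominator: 0.068 + 0.066 = 0.134
P(Population I | the observation) ≈ 0.507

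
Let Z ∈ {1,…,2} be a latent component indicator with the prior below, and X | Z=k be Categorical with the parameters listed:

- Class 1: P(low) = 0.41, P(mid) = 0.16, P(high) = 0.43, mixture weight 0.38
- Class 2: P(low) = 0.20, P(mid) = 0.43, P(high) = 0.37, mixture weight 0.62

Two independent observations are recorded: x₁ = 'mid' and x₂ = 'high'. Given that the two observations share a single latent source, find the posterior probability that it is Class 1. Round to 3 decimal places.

Apply Bayes' rule: the posterior for each component is proportional to its prior times its likelihood at x.
Since both observations come from the same component, the likelihood for component k is f_k(x₁)·f_k(x₂).
  f_1 = [P(mid | comp) = 0.16] × [0.43] = 0.0688
  f_2 = [P(mid | comp) = 0.43] × [0.37] = 0.1591
Multiply by the mixture weights:
  π_1·f_1 = 0.38 × 0.0688 = 0.026144
  π_2·f_2 = 0.62 × 0.1591 = 0.098642
Sum: 0.026144 + 0.098642 = 0.124786
P(Class 1 | x₁, x₂) ≈ 0.210

0.210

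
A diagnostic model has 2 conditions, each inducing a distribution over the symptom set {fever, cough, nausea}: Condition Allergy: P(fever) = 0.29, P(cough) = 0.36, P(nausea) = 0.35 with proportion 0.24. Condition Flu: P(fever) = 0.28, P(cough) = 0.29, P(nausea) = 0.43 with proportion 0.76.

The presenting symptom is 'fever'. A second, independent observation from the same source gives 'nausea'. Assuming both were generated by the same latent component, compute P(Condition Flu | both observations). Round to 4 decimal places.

The responsibility of component k is w_k f_k(x) divided by Σ_j w_j f_j(x).
Since both observations come from the same component, the likelihood for component k is f_k(x₁)·f_k(x₂).
  p_Allergy = [P(fever | comp) = 0.29] × [0.35] = 0.1015
  p_Flu = [P(fever | comp) = 0.28] × [0.43] = 0.1204
Weight by the priors:
  w_Allergy·p_Allergy = 0.24 × 0.1015 = 0.02436
  w_Flu·p_Flu = 0.76 × 0.1204 = 0.091504
Marginal: 0.02436 + 0.091504 = 0.115864
So the posterior for Condition Flu is 0.091504 / 0.115864 ≈ 0.7898.

0.7898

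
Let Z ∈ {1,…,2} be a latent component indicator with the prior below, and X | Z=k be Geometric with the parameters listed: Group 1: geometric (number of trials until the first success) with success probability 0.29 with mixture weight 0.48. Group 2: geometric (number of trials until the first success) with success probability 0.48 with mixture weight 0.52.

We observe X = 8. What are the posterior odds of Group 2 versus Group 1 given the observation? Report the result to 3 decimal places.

0.203

Since P(k|x) ∝ P(Z=k) f_k(x), the posterior odds are P(Z=i) f_i(x) / (P(Z=j) f_j(x)).
Geometric probabilities:
  p_1 = 0.0263758
  p_2 = 0.00493474
0.00256607 / 0.0126604 ≈ 0.203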